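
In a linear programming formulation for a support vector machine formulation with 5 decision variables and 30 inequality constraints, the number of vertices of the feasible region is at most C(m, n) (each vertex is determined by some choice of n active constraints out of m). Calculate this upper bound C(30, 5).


Each vertex corresponds to some choice of n active constraints out of m, so the number of vertices is at most C(m, n) = m! / (n!(m-n)!).
m = 30, n = 5
Numerator: 30 * 29 * 28 * 27 * 26
Denominator: 5! = 120
C(30, 5) = 142506


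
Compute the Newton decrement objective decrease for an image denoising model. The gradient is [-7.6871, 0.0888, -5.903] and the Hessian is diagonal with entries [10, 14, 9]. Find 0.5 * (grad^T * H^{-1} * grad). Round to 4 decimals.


Step 1: H is diagonal, so H^(-1) * g = [-0.7687, 0.0063, -0.6559].
Step 2: g^T H^(-1) g = sum_i g_i^2 / H_ii
  = (-7.6871)^2/10 + (0.0888)^2/14 + (-5.903)^2/9
  = 5.9092 + 0.0006 + 3.8717 = 9.7814
Step 3: Objective decrease = 0.5 * g^T H^(-1) g = 4.8907


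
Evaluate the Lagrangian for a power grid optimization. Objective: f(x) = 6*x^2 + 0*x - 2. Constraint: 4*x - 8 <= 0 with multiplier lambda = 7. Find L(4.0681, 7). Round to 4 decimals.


Step 1: Evaluate f(x).
f(4.0681) = 6*4.0681^2 + 0*4.0681 - 2 = 97.2966
Step 2: Evaluate g(x).
g(4.0681) = 4*4.0681 - 8 = 8.2724
Step 3: Compute Lagrangian.
L = 97.2966 + 7*8.2724 = 155.2034


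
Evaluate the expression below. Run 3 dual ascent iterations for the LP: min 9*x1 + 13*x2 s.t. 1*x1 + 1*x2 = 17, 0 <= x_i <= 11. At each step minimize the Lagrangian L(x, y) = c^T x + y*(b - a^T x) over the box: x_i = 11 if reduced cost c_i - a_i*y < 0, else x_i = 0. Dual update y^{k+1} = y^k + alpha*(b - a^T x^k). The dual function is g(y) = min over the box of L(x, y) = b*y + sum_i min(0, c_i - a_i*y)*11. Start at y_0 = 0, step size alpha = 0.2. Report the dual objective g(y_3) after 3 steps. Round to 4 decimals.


Dual ascent for LP: min 9*x1 + 13*x2, 1*x1 + 1*x2 = 17, 0 <= x_i <= 11
Step 1: y^k = 0.0, reduced costs: (9.0, 13.0)
  x^k = (0.0, 0.0), subgradient = b - a^T x = 17.0
  y^{k+1} = 0.0 + 0.2*17.0 = 3.4
Step 2: y^k = 3.4, reduced costs: (5.6, 9.6)
  x^k = (0.0, 0.0), subgradient = b - a^T x = 17.0
  y^{k+1} = 3.4 + 0.2*17.0 = 6.8
Step 3: y^k = 6.8, reduced costs: (2.2, 6.2)
  x^k = (0.0, 0.0), subgradient = b - a^T x = 17.0
  y^{k+1} = 6.8 + 0.2*17.0 = 10.2
Dual objective at y_3 = 10.2: reduced costs (-1.2, 2.8), box minimizer x = (11.0, 0.0)
g(y_3) = b*y + (c1 - a1*y)*x1 + (c2 - a2*y)*x2 = 17*10.2 + (-1.2)*11.0 + 2.8*0.0 = 173.4 - 13.2 + 0.0 = 160.2


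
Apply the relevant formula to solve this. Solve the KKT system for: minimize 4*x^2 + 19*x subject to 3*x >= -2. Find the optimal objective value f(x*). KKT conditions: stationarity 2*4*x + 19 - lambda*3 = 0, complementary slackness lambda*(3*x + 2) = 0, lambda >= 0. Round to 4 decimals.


Step 1: Try lambda = 0 (constraint inactive).
x_unc = -19/(2*4) = -2.375
Check: 3*-2.375 = -7.125 < -2 -- violated!
Step 2: Constraint must be active: 3*x = -2
x* = -2/3 = -0.6667 (rounded; the exact value -2/3 is used below)
lambda = (2*4*(-2/3) + 19)/3 = 4.5556
Step 3: Compute optimal value.
f(x*) = 4*(-2/3)^2 + 19*(-2/3) = -10.8889


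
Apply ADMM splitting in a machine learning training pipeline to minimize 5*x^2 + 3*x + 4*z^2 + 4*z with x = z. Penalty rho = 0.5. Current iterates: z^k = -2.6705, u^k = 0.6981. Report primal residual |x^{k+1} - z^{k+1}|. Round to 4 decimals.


ADMM iteration with rho = 0.5, z^k = -2.6705, u^k = 0.6981
Step 1: x-update.
Minimize 5*x^2 + 3*x + (0.5/2)*(x + 2.6705 + 0.6981)^2
FOC: (2*5 + 0.5)*x = -3 + 0.5*(-2.6705 - 0.6981)
x^{k+1} = -0.4461
Step 2: z-update.
Minimize 4*z^2 + 4*z + (0.5/2)*(-0.4461 - z + 0.6981)^2
FOC: (2*4 + 0.5)*z = -4 + 0.5*(-0.4461 + 0.6981)
z^{k+1} = -0.4558
Step 3: u-update.
u^{k+1} = 0.6981 - 0.4461 + 0.4558 = 0.7077
Step 4: Primal residual = |-0.4461 + 0.4558| = 0.0096


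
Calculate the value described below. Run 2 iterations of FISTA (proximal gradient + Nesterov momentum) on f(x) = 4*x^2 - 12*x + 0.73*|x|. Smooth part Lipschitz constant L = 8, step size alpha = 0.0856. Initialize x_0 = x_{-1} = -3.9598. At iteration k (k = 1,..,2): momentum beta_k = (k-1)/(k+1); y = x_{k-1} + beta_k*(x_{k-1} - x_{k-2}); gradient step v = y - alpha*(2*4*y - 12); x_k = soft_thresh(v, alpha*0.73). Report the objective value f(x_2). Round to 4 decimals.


FISTA on f(x) = 4*x^2 - 12*x + 0.73*|x|
L = 8, alpha = 0.0856
Iteration 1: beta = 0.0, y = -3.9598 + 0.0*(-3.9598 + 3.9598) = -3.9598
  grad(y) = -43.6784, v = y - alpha*grad = -0.2209
  prox(v) = soft_thresh(-0.2209, 0.0625) = -0.1584
Iteration 2: beta = 0.3333, y = -0.1584 + 0.3333*(-0.1584 + 3.9598) = 1.1087
  grad(y) = -3.1306, v = y - alpha*grad = 1.3767
  prox(v) = soft_thresh(1.3767, 0.0625) = 1.3142
f(x_2) = 4*1.3142^2 - 12*1.3142 + 0.73*|1.3142| = -7.9025


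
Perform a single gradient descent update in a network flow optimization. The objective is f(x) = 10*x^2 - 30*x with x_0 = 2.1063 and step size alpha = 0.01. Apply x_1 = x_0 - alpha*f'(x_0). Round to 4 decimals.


We compute the gradient at x_0 and apply the update.
f'(x) = 20*x - 30
f'(2.1063) = 20*2.1063 - 30 = 12.126
x_1 = 2.1063 - 0.01*12.126 = 1.985


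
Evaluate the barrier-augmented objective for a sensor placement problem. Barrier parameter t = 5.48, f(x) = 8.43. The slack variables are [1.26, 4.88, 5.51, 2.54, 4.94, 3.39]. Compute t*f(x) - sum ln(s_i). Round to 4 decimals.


Step 1: Compute log-barrier.
ln values: [0.2311, 1.5851, 1.7066, 0.9322, 1.5974, 1.2208]
phi = -(0.2311 + 1.5851 + 1.7066 + 0.9322 + 1.5974 + 1.2208) = -7.2732
Step 2: Compute augmented objective.
t*f(x) = 5.48*8.43 = 46.1964
Total = 46.1964 - 7.2732 = 38.9232


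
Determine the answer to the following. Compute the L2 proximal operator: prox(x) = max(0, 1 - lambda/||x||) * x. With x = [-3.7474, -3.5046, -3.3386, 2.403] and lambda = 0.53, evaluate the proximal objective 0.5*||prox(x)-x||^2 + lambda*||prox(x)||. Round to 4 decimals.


Step 1: Compute ||x||.
||x|| = 6.5762
Step 2: Compute scaling factor.
scale = max(0, 1 - 0.53/6.5762) = 0.9194
Step 3: prox(x) = [-3.4454, -3.2221, -3.0695, 2.2093]
||prox(x)|| = 6.0462
Step 4: Proximal objective.
0.5*||prox-x||^2 = 0.1405
lambda*||prox|| = 3.2045
Total = 3.3449


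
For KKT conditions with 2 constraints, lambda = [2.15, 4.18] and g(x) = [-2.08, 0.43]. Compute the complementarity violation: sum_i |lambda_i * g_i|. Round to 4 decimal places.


KKT complementary slackness check:
lambda_1 * g_1 = 2.15 * -2.08 = -4.472
lambda_2 * g_2 = 4.18 * 0.43 = 1.7974
Total violation = 4.472 + 1.7974 = 6.2694


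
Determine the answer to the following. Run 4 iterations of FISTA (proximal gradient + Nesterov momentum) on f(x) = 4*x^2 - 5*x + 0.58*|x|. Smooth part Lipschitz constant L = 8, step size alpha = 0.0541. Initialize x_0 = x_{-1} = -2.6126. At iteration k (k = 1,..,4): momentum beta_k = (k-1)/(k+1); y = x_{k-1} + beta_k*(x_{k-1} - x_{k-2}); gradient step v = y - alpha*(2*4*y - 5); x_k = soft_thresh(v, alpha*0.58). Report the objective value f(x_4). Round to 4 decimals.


FISTA on f(x) = 4*x^2 - 5*x + 0.58*|x|
L = 8, alpha = 0.0541
Iteration 1: beta = 0.0, y = -2.6126 + 0.0*(-2.6126 + 2.6126) = -2.6126
  grad(y) = -25.9008, v = y - alpha*grad = -1.2114
  prox(v) = soft_thresh(-1.2114, 0.0314) = -1.18
Iteration 2: beta = 0.3333, y = -1.18 + 0.3333*(-1.18 + 2.6126) = -0.7025
  grad(y) = -10.6196, v = y - alpha*grad = -0.1279
  prox(v) = soft_thresh(-0.1279, 0.0314) = -0.0966
Iteration 3: beta = 0.5, y = -0.0966 + 0.5*(-0.0966 + 1.18) = 0.4452
  grad(y) = -1.4387, v = y - alpha*grad = 0.523
  prox(v) = soft_thresh(0.523, 0.0314) = 0.4916
Iteration 4: beta = 0.6, y = 0.4916 + 0.6*(0.4916 + 0.0966) = 0.8445
  grad(y) = 1.7562, v = y - alpha*grad = 0.7495
  prox(v) = soft_thresh(0.7495, 0.0314) = 0.7181
f(x_4) = 4*0.7181^2 - 5*0.7181 + 0.58*|0.7181| = -1.1113


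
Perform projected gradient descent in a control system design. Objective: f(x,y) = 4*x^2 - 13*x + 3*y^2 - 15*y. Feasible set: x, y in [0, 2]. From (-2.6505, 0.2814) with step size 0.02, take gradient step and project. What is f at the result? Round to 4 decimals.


Step 1: Compute gradient at (-2.6505, 0.2814).
grad_x = 2*4*-2.6505 - 13 = -34.204
grad_y = 2*3*0.2814 - 15 = -13.3116
Step 2: Gradient step.
x_raw = -2.6505 - 0.02*-34.204 = -1.9664
y_raw = 0.2814 - 0.02*-13.3116 = 0.5476
Step 3: Project onto [0, 2].
x_proj = clip(-1.9664) = 0.0
y_proj = clip(0.5476) = 0.5476
Step 4: Evaluate f.
f(0.0, 0.5476) = -7.3148


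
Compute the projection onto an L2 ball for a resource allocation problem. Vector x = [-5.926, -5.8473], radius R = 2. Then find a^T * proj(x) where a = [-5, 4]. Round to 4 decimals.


Step 1: Compute ||x|| (intermediates to 6 decimals).
||x|| = sqrt((-5.926)^2 + (-5.8473)^2) = 8.325166
Step 2: Project.
Since ||x|| > R, scale = R/||x|| = 2/8.325166 = 0.240235, proj(x) = scale * x
proj(x) = [-1.423633, -1.404726]
Step 3: Dot product.
a^T * proj(x) = -5*(-1.423633) + 4*(-1.404726) = 1.4993


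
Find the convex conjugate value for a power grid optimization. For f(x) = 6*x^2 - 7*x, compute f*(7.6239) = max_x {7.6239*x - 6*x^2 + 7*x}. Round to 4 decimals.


f*(y) = sup_x {y*x - a*x^2 - b*x} = sup_x {(y-b)*x - a*x^2}
FOC: (y - b) - 2a*x = 0 => x* = (y - b)/(2a)
x* = (7.6239 + 7)/(2*6) = 1.2187
f*(7.6239) = (y-b)^2/(4a) = (7.6239 + 7)^2/(4*6)
= 213.8585/24 = 8.9108


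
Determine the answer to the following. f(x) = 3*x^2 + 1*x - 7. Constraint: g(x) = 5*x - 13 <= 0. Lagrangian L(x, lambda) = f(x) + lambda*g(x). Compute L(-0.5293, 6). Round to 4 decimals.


Step 1: Evaluate f(x).
f(-0.5293) = 3*(-0.5293)^2 + 1*(-0.5293) - 7 = -6.6888
Step 2: Evaluate g(x).
g(-0.5293) = 5*-0.5293 - 13 = -15.6465
Step 3: Compute Lagrangian.
L = -6.6888 + 6*-15.6465 = -100.5678


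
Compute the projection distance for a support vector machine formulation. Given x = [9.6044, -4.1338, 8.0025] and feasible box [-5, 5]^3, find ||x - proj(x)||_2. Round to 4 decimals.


Project each component onto [-5, 5].
clip(9.6044) = 5.0, clip(-4.1338) = -4.1338, clip(8.0025) = 5.0
Projection = [5.0, -4.1338, 5.0]
Squared diffs: [21.2005, 0.0, 9.015]
Distance = sqrt(30.2155) = 5.4969


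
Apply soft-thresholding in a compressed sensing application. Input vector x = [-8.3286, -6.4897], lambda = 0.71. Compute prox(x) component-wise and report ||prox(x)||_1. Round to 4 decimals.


Soft-thresholding with lambda = 0.71:
prox(-8.3286) = sign(-8.3286)*max(|-8.3286| - 0.71, 0) = -7.6186
prox(-6.4897) = sign(-6.4897)*max(|-6.4897| - 0.71, 0) = -5.7797
prox(x) = [-7.6186, -5.7797]
||prox(x)||_1 = 7.6186 + 5.7797 = 13.3983


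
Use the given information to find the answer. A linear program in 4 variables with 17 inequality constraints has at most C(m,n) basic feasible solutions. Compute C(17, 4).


Each vertex corresponds to some choice of n active constraints out of m, so the number of vertices is at most C(m, n) = m! / (n!(m-n)!).
m = 17, n = 4
Numerator: 17 * 16 * 15 * 14
Denominator: 4! = 24
C(17, 4) = 2380


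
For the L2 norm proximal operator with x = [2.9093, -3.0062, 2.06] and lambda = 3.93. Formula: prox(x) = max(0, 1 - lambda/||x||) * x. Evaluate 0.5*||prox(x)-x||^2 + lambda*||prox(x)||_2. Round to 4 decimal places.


Step 1: Compute ||x||.
||x|| = 4.6631
Step 2: Compute scaling factor.
scale = max(0, 1 - 3.93/4.6631) = 0.1572
Step 3: prox(x) = [0.4574, -0.4726, 0.3239]
||prox(x)|| = 0.7331
Step 4: Proximal objective.
0.5*||prox-x||^2 = 7.7225
lambda*||prox|| = 2.8811
Total = 10.6037


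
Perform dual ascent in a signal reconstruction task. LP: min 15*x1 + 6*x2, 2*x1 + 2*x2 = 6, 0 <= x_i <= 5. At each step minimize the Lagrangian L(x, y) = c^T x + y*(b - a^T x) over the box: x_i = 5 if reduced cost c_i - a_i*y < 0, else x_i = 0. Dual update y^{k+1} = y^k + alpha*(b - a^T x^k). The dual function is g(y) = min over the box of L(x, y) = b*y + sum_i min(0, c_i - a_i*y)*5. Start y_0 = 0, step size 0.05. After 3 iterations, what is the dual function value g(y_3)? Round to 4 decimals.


Dual ascent for LP: min 15*x1 + 6*x2, 2*x1 + 2*x2 = 6, 0 <= x_i <= 5
Step 1: y^k = 0.0, reduced costs: (15.0, 6.0)
  x^k = (0.0, 0.0), subgradient = b - a^T x = 6.0
  y^{k+1} = 0.0 + 0.05*6.0 = 0.3
Step 2: y^k = 0.3, reduced costs: (14.4, 5.4)
  x^k = (0.0, 0.0), subgradient = b - a^T x = 6.0
  y^{k+1} = 0.3 + 0.05*6.0 = 0.6
Step 3: y^k = 0.6, reduced costs: (13.8, 4.8)
  x^k = (0.0, 0.0), subgradient = b - a^T x = 6.0
  y^{k+1} = 0.6 + 0.05*6.0 = 0.9
Dual objective at y_3 = 0.9: reduced costs (13.2, 4.2), box minimizer x = (0.0, 0.0)
g(y_3) = b*y + (c1 - a1*y)*x1 + (c2 - a2*y)*x2 = 6*0.9 + 13.2*0.0 + 4.2*0.0 = 5.4 + 0.0 + 0.0 = 5.4


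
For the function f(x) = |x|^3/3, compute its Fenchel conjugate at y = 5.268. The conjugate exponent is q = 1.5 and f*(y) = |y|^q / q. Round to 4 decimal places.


The conjugate exponent q satisfies 1/p + 1/q = 1.
p = 3, so q = 3/(3 - 1) = 1.5
|y|^q = 5.268^1.5 = 12.0912
f*(5.268) = 12.0912 / 1.5 = 8.0608


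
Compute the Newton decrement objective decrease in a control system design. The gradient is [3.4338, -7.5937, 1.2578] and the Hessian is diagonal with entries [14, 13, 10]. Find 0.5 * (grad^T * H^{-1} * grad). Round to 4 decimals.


Step 1: H is diagonal, so H^(-1) * g = [0.2453, -0.5841, 0.1258].
Step 2: g^T H^(-1) g = sum_i g_i^2 / H_ii
  = (3.4338)^2/14 + (-7.5937)^2/13 + (1.2578)^2/10
  = 0.8422 + 4.4357 + 0.1582 = 5.4361
Step 3: Objective decrease = 0.5 * g^T H^(-1) g = 2.7181


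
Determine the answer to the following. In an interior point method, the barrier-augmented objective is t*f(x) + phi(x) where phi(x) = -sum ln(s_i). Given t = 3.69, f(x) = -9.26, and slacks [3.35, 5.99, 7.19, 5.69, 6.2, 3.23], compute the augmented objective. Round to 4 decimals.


Step 1: Compute log-barrier.
ln values: [1.209, 1.7901, 1.9727, 1.7387, 1.8245, 1.1725]
phi = -(1.209 + 1.7901 + 1.9727 + 1.7387 + 1.8245 + 1.1725) = -9.7075
Step 2: Compute augmented objective.
t*f(x) = 3.69*-9.26 = -34.1694
Total = -34.1694 - 9.7075 = -43.8769


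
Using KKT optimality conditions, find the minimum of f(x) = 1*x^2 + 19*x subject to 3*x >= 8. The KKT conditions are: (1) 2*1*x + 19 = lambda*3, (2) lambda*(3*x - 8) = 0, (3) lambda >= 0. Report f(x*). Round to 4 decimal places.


Step 1: Try lambda = 0 (constraint inactive).
x_unc = -19/(2*1) = -9.5
Check: 3*-9.5 = -28.5 < 8 -- violated!
Step 2: Constraint must be active: 3*x = 8
x* = 8/3 = 2.6667 (rounded; the exact value 8/3 is used below)
lambda = (2*1*(8/3) + 19)/3 = 8.1111
Step 3: Compute optimal value.
f(x*) = 1*(8/3)^2 + 19*(8/3) = 57.7778


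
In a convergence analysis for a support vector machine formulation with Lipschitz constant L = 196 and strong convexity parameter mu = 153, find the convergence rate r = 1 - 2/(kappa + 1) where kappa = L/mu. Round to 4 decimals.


Step 1: Compute the condition number.
kappa = L/mu = 196/153 = 1.281
Step 2: Compute the convergence rate.
r = 1 - 2/(kappa + 1) = 1 - 2*mu/(L + mu) = (L - mu)/(L + mu) = 43/349 = 0.1232


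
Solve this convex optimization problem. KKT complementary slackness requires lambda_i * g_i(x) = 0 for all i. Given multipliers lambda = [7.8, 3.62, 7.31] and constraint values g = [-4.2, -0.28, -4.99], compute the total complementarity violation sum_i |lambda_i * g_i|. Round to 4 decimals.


KKT complementary slackness check:
lambda_1 * g_1 = 7.8 * -4.2 = -32.76
lambda_2 * g_2 = 3.62 * -0.28 = -1.0136
lambda_3 * g_3 = 7.31 * -4.99 = -36.4769
Total violation = 32.76 + 1.0136 + 36.4769 = 70.2505


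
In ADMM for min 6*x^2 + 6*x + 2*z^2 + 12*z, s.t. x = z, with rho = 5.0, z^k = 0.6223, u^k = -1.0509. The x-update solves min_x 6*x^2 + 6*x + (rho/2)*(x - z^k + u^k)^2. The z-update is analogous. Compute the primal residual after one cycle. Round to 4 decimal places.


ADMM iteration with rho = 5.0, z^k = 0.6223, u^k = -1.0509
Step 1: x-update.
Minimize 6*x^2 + 6*x + (5.0/2)*(x - 0.6223 - 1.0509)^2
FOC: (2*6 + 5.0)*x = -6 + 5.0*(0.6223 + 1.0509)
x^{k+1} = 0.1392
Step 2: z-update.
Minimize 2*z^2 + 12*z + (5.0/2)*(0.1392 - z - 1.0509)^2
FOC: (2*2 + 5.0)*z = -12 + 5.0*(0.1392 - 1.0509)
z^{k+1} = -1.8398
Step 3: u-update.
u^{k+1} = -1.0509 + 0.1392 + 1.8398 = 0.9281
Step 4: Primal residual = |0.1392 + 1.8398| = 1.979


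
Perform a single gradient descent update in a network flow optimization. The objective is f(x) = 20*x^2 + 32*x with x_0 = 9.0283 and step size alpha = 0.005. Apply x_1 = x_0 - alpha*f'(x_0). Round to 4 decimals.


We compute the gradient at x_0 and apply the update.
f'(x) = 40*x + 32
f'(9.0283) = 40*9.0283 + 32 = 393.132
x_1 = 9.0283 - 0.005*393.132 = 7.0626


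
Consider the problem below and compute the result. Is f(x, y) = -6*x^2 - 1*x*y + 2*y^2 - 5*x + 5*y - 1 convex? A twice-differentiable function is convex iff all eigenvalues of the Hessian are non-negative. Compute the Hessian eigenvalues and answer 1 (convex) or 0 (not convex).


The Hessian of f(x,y) = -6*x^2 - 1*x*y + 2*y^2 - 5*x + 5*y - 1 is:
H = [[-12, -1], [-1, 4]]
Trace = -12 + 4 = -8
Determinant = -12*4 - (-1)^2 = -49
Discriminant = (-8)^2 - 4*-49 = 260.0
Eigenvalues: lambda_1 = -12.0623, lambda_2 = 4.0623
The function is not convex.

0


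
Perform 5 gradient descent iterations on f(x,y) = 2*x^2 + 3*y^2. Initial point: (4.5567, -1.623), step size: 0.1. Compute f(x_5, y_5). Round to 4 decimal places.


Gradient descent on f(x,y) = 2*x^2 + 3*y^2.
Starting point: (4.5567, -1.623), alpha = 0.1
Step 1: grad_x = 2*2*4.5567 = 18.2268, grad_y = 2*3*-1.623 = -9.738
  x_1 = 4.5567 - 0.1*18.2268 = 2.734
  y_1 = -1.623 - 0.1*-9.738 = -0.6492
Step 2: grad_x = 2*2*2.734 = 10.9361, grad_y = 2*3*-0.6492 = -3.8952
  x_2 = 2.734 - 0.1*10.9361 = 1.6404
  y_2 = -0.6492 - 0.1*-3.8952 = -0.2597
Step 3: grad_x = 2*2*1.6404 = 6.5616, grad_y = 2*3*-0.2597 = -1.5581
  x_3 = 1.6404 - 0.1*6.5616 = 0.9842
  y_3 = -0.2597 - 0.1*-1.5581 = -0.1039
Step 4: grad_x = 2*2*0.9842 = 3.937, grad_y = 2*3*-0.1039 = -0.6232
  x_4 = 0.9842 - 0.1*3.937 = 0.5905
  y_4 = -0.1039 - 0.1*-0.6232 = -0.0415
Step 5: grad_x = 2*2*0.5905 = 2.3622, grad_y = 2*3*-0.0415 = -0.2493
  x_5 = 0.5905 - 0.1*2.3622 = 0.3543
  y_5 = -0.0415 - 0.1*-0.2493 = -0.0166
f(0.3543, -0.0166) = 2*0.3543^2 + 3*(-0.0166)^2 = 0.2519


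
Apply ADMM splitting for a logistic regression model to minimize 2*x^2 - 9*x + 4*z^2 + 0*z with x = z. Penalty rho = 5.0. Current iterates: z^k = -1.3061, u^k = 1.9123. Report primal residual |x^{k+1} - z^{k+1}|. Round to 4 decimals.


ADMM iteration with rho = 5.0, z^k = -1.3061, u^k = 1.9123
Step 1: x-update.
Minimize 2*x^2 - 9*x + (5.0/2)*(x + 1.3061 + 1.9123)^2
FOC: (2*2 + 5.0)*x = 9 + 5.0*(-1.3061 - 1.9123)
x^{k+1} = -0.788
Step 2: z-update.
Minimize 4*z^2 + 0*z + (5.0/2)*(-0.788 - z + 1.9123)^2
FOC: (2*4 + 5.0)*z = 0 + 5.0*(-0.788 + 1.9123)
z^{k+1} = 0.4324
Step 3: u-update.
u^{k+1} = 1.9123 - 0.788 - 0.4324 = 0.6919
Step 4: Primal residual = |-0.788 - 0.4324| = 1.2204


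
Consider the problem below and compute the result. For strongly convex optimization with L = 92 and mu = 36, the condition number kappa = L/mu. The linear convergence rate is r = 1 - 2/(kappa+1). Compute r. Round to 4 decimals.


Step 1: Compute the condition number.
kappa = L/mu = 92/36 = 2.5556
Step 2: Compute the convergence rate.
r = 1 - 2/(kappa + 1) = 1 - 2*mu/(L + mu) = (L - mu)/(L + mu) = 56/128 = 0.4375


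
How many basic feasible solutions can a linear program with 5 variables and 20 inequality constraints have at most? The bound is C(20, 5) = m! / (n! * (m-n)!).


Each vertex corresponds to some choice of n active constraints out of m, so the number of vertices is at most C(m, n) = m! / (n!(m-n)!).
m = 20, n = 5
Numerator: 20 * 19 * 18 * 17 * 16
Denominator: 5! = 120
C(20, 5) = 15504


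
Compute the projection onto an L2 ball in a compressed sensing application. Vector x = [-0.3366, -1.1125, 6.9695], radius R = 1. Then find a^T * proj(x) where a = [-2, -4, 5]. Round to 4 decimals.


Step 1: Compute ||x|| (intermediates to 6 decimals).
||x|| = sqrt((-0.3366)^2 + (-1.1125)^2 + 6.9695^2) = 7.065754
Step 2: Project.
Since ||x|| > R, scale = R/||x|| = 1/7.065754 = 0.141528, proj(x) = scale * x
proj(x) = [-0.047638, -0.15745, 0.986379]
Step 3: Dot product.
a^T * proj(x) = -2*(-0.047638) - 4*(-0.15745) + 5*0.986379 = 5.657


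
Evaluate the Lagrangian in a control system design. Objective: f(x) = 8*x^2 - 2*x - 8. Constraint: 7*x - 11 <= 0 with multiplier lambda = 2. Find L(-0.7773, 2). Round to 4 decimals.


Step 1: Evaluate f(x).
f(-0.7773) = 8*(-0.7773)^2 - 2*(-0.7773) - 8 = -1.6118
Step 2: Evaluate g(x).
g(-0.7773) = 7*-0.7773 - 11 = -16.4411
Step 3: Compute Lagrangian.
L = -1.6118 + 2*-16.4411 = -34.494


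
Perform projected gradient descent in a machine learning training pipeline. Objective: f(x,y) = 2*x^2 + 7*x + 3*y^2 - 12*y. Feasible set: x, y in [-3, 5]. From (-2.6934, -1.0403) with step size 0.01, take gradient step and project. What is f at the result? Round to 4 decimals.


Step 1: Compute gradient at (-2.6934, -1.0403).
grad_x = 2*2*-2.6934 + 7 = -3.7736
grad_y = 2*3*-1.0403 - 12 = -18.2418
Step 2: Gradient step.
x_raw = -2.6934 - 0.01*-3.7736 = -2.6557
y_raw = -1.0403 - 0.01*-18.2418 = -0.8579
Step 3: Project onto [-3, 5].
x_proj = clip(-2.6557) = -2.6557
y_proj = clip(-0.8579) = -0.8579
Step 4: Evaluate f.
f(-2.6557, -0.8579) = 8.0179


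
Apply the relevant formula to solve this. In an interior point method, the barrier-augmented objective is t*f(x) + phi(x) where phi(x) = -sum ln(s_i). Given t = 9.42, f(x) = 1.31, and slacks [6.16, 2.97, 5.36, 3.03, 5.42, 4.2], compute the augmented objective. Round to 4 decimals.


Step 1: Compute log-barrier.
ln values: [1.8181, 1.0886, 1.679, 1.1086, 1.6901, 1.4351]
phi = -(1.8181 + 1.0886 + 1.679 + 1.1086 + 1.6901 + 1.4351) = -8.8193
Step 2: Compute augmented objective.
t*f(x) = 9.42*1.31 = 12.3402
Total = 12.3402 - 8.8193 = 3.5209


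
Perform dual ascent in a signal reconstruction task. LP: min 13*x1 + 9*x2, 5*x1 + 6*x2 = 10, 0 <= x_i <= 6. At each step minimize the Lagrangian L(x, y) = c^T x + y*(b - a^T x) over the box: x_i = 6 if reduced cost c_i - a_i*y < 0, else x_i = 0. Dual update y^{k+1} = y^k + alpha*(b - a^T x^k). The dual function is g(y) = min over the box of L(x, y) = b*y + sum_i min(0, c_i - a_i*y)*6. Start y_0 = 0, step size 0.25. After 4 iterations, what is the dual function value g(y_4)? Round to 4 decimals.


Dual ascent for LP: min 13*x1 + 9*x2, 5*x1 + 6*x2 = 10, 0 <= x_i <= 6
Step 1: y^k = 0.0, reduced costs: (13.0, 9.0)
  x^k = (0.0, 0.0), subgradient = b - a^T x = 10.0
  y^{k+1} = 0.0 + 0.25*10.0 = 2.5
Step 2: y^k = 2.5, reduced costs: (0.5, -6.0)
  x^k = (0.0, 6.0), subgradient = b - a^T x = -26.0
  y^{k+1} = 2.5 + 0.25*-26.0 = -4.0
Step 3: y^k = -4.0, reduced costs: (33.0, 33.0)
  x^k = (0.0, 0.0), subgradient = b - a^T x = 10.0
  y^{k+1} = -4.0 + 0.25*10.0 = -1.5
Step 4: y^k = -1.5, reduced costs: (20.5, 18.0)
  x^k = (0.0, 0.0), subgradient = b - a^T x = 10.0
  y^{k+1} = -1.5 + 0.25*10.0 = 1.0
Dual objective at y_4 = 1.0: reduced costs (8.0, 3.0), box minimizer x = (0.0, 0.0)
g(y_4) = b*y + (c1 - a1*y)*x1 + (c2 - a2*y)*x2 = 10*1.0 + 8.0*0.0 + 3.0*0.0 = 10.0 + 0.0 + 0.0 = 10.0


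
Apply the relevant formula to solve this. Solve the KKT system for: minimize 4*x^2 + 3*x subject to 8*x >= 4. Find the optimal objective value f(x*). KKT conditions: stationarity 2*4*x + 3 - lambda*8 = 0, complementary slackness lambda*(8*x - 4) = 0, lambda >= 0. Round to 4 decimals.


Step 1: Try lambda = 0 (constraint inactive).
x_unc = -3/(2*4) = -0.375
Check: 8*-0.375 = -3.0 < 4 -- violated!
Step 2: Constraint must be active: 8*x = 4
x* = 4/8 = 0.5
lambda = (2*4*0.5 + 3)/8 = 0.875
Step 3: Compute optimal value.
f(x*) = 4*0.5^2 + 3*0.5 = 2.5


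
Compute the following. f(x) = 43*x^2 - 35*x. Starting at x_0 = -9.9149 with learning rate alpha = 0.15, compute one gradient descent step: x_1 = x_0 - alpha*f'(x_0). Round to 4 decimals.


We compute the gradient at x_0 and apply the update.
f'(x) = 86*x - 35
f'(-9.9149) = 86*-9.9149 - 35 = -887.6814
x_1 = -9.9149 - 0.15*-887.6814 = 123.2373


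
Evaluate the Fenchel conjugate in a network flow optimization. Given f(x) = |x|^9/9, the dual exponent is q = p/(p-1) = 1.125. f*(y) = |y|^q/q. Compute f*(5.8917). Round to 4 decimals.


The conjugate exponent q satisfies 1/p + 1/q = 1.
p = 9, so q = 9/(9 - 1) = 1.125
|y|^q = 5.8917^1.125 = 7.354
f*(5.8917) = 7.354 / 1.125 = 6.5368


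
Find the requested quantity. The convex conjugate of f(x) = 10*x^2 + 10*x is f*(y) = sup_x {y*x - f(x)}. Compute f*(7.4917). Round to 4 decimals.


f*(y) = sup_x {y*x - a*x^2 - b*x} = sup_x {(y-b)*x - a*x^2}
FOC: (y - b) - 2a*x = 0 => x* = (y - b)/(2a)
x* = (7.4917 - 10)/(2*10) = -0.1254
f*(7.4917) = (y-b)^2/(4a) = (7.4917 - 10)^2/(4*10)
= 6.2916/40 = 0.1573


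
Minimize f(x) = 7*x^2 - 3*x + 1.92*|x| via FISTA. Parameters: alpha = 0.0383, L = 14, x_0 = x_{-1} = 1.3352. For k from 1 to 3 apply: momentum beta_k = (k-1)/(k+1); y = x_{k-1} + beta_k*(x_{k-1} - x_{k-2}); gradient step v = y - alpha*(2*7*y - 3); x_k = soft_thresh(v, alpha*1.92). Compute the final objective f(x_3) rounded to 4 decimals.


FISTA on f(x) = 7*x^2 - 3*x + 1.92*|x|
L = 14, alpha = 0.0383
Iteration 1: beta = 0.0, y = 1.3352 + 0.0*(1.3352 - 1.3352) = 1.3352
  grad(y) = 15.6928, v = y - alpha*grad = 0.7342
  prox(v) = soft_thresh(0.7342, 0.0735) = 0.6606
Iteration 2: beta = 0.3333, y = 0.6606 + 0.3333*(0.6606 - 1.3352) = 0.4358
  grad(y) = 3.1008, v = y - alpha*grad = 0.317
  prox(v) = soft_thresh(0.317, 0.0735) = 0.2435
Iteration 3: beta = 0.5, y = 0.2435 + 0.5*(0.2435 - 0.6606) = 0.0349
  grad(y) = -2.5114, v = y - alpha*grad = 0.1311
  prox(v) = soft_thresh(0.1311, 0.0735) = 0.0575
f(x_3) = 7*0.0575^2 - 3*0.0575 + 1.92*|0.0575| = -0.039


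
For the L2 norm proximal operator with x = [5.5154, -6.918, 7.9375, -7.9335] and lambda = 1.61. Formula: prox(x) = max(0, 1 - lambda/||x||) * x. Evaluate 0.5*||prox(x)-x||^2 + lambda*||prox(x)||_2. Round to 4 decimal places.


Step 1: Compute ||x||.
||x|| = 14.2907
Step 2: Compute scaling factor.
scale = max(0, 1 - 1.61/14.2907) = 0.8873
Step 3: prox(x) = [4.894, -6.1386, 7.0433, -7.0397]
||prox(x)|| = 12.6807
Step 4: Proximal objective.
0.5*||prox-x||^2 = 1.2961
lambda*||prox|| = 20.4159
Total = 21.7119


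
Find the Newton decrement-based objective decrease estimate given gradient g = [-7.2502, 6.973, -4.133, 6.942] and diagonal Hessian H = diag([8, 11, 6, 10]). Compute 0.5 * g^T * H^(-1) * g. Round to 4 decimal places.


Step 1: H is diagonal, so H^(-1) * g = [-0.9063, 0.6339, -0.6888, 0.6942].
Step 2: g^T H^(-1) g = sum_i g_i^2 / H_ii
  = (-7.2502)^2/8 + (6.973)^2/11 + (-4.133)^2/6 + (6.942)^2/10
  = 6.5707 + 4.4202 + 2.8469 + 4.8191 = 18.657
Step 3: Objective decrease = 0.5 * g^T H^(-1) g = 9.3285


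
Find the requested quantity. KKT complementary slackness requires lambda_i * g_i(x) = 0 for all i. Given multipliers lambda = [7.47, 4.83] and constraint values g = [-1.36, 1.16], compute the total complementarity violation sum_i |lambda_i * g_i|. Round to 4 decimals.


KKT complementary slackness check:
lambda_1 * g_1 = 7.47 * -1.36 = -10.1592
lambda_2 * g_2 = 4.83 * 1.16 = 5.6028
Total violation = 10.1592 + 5.6028 = 15.762


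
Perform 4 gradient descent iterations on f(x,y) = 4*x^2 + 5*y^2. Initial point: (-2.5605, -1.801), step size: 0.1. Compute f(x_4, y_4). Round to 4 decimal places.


Gradient descent on f(x,y) = 4*x^2 + 5*y^2.
Starting point: (-2.5605, -1.801), alpha = 0.1
Step 1: grad_x = 2*4*-2.5605 = -20.484, grad_y = 2*5*-1.801 = -18.01
  x_1 = -2.5605 - 0.1*-20.484 = -0.5121
  y_1 = -1.801 - 0.1*-18.01 = 0.0
Step 2: grad_x = 2*4*-0.5121 = -4.0968, grad_y = 2*5*0.0 = 0.0
  x_2 = -0.5121 - 0.1*-4.0968 = -0.1024
  y_2 = 0.0 - 0.1*0.0 = 0.0
Step 3: grad_x = 2*4*-0.1024 = -0.8194, grad_y = 2*5*0.0 = 0.0
  x_3 = -0.1024 - 0.1*-0.8194 = -0.0205
  y_3 = 0.0 - 0.1*0.0 = 0.0
Step 4: grad_x = 2*4*-0.0205 = -0.1639, grad_y = 2*5*0.0 = 0.0
  x_4 = -0.0205 - 0.1*-0.1639 = -0.0041
  y_4 = 0.0 - 0.1*0.0 = 0.0
f(-0.0041, 0.0) = 4*(-0.0041)^2 + 5*0.0^2 = 0.0001


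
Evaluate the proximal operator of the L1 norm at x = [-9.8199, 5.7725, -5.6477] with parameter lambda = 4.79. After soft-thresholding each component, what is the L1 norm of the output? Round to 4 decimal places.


Soft-thresholding with lambda = 4.79:
prox(-9.8199) = sign(-9.8199)*max(|-9.8199| - 4.79, 0) = -5.0299
prox(5.7725) = sign(5.7725)*max(|5.7725| - 4.79, 0) = 0.9825
prox(-5.6477) = sign(-5.6477)*max(|-5.6477| - 4.79, 0) = -0.8577
prox(x) = [-5.0299, 0.9825, -0.8577]
||prox(x)||_1 = 5.0299 + 0.9825 + 0.8577 = 6.8701


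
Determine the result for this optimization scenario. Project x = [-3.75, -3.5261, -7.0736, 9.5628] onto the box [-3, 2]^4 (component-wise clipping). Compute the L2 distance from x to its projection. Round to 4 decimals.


Project each component onto [-3, 2].
clip(-3.75) = -3.0, clip(-3.5261) = -3.0, clip(-7.0736) = -3.0, clip(9.5628) = 2.0
Projection = [-3.0, -3.0, -3.0, 2.0]
Squared diffs: [0.5625, 0.2768, 16.5942, 57.1959]
Distance = sqrt(74.6294) = 8.6388


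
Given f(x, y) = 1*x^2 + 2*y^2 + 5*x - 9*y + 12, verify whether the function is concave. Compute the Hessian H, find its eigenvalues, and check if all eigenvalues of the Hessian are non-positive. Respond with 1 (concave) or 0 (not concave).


The Hessian of f(x,y) = 1*x^2 + 2*y^2 + 5*x - 9*y + 12 is:
H = [[2, 0], [0, 4]]
Trace = 2 + 4 = 6
Determinant = 2*4 - (0)^2 = 8
Discriminant = (6)^2 - 4*8 = 4.0
Eigenvalues: lambda_1 = 2.0, lambda_2 = 4.0
The function is not concave.

0


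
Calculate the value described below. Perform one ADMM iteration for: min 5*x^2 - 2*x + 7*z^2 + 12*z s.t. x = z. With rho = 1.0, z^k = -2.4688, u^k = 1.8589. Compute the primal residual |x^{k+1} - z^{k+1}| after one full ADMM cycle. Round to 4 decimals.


ADMM iteration with rho = 1.0, z^k = -2.4688, u^k = 1.8589
Step 1: x-update.
Minimize 5*x^2 - 2*x + (1.0/2)*(x + 2.4688 + 1.8589)^2
FOC: (2*5 + 1.0)*x = 2 + 1.0*(-2.4688 - 1.8589)
x^{k+1} = -0.2116
Step 2: z-update.
Minimize 7*z^2 + 12*z + (1.0/2)*(-0.2116 - z + 1.8589)^2
FOC: (2*7 + 1.0)*z = -12 + 1.0*(-0.2116 + 1.8589)
z^{k+1} = -0.6902
Step 3: u-update.
u^{k+1} = 1.8589 - 0.2116 + 0.6902 = 2.3375
Step 4: Primal residual = |-0.2116 + 0.6902| = 0.4786


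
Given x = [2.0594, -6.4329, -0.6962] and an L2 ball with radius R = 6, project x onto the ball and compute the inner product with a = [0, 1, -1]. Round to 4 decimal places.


Step 1: Compute ||x|| (intermediates to 6 decimals).
||x|| = sqrt(2.0594^2 + (-6.4329)^2 + (-0.6962)^2) = 6.790289
Step 2: Project.
Since ||x|| > R, scale = R/||x|| = 6/6.790289 = 0.883615, proj(x) = scale * x
proj(x) = [1.819717, -5.684207, -0.615173]
Step 3: Dot product.
a^T * proj(x) = 0*1.819717 + 1*(-5.684207) - 1*(-0.615173) = -5.069


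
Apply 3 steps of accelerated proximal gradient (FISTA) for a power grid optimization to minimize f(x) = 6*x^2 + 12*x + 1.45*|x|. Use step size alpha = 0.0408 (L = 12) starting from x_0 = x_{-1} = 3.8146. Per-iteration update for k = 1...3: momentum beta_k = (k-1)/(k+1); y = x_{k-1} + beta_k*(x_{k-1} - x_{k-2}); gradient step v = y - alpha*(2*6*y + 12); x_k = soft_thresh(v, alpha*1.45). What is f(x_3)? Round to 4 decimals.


FISTA on f(x) = 6*x^2 + 12*x + 1.45*|x|
L = 12, alpha = 0.0408
Iteration 1: beta = 0.0, y = 3.8146 + 0.0*(3.8146 - 3.8146) = 3.8146
  grad(y) = 57.7752, v = y - alpha*grad = 1.4574
  prox(v) = soft_thresh(1.4574, 0.0592) = 1.3982
Iteration 2: beta = 0.3333, y = 1.3982 + 0.3333*(1.3982 - 3.8146) = 0.5927
  grad(y) = 19.113, v = y - alpha*grad = -0.1871
  prox(v) = soft_thresh(-0.1871, 0.0592) = -0.1279
Iteration 3: beta = 0.5, y = -0.1279 + 0.5*(-0.1279 - 1.3982) = -0.891
  grad(y) = 1.3085, v = y - alpha*grad = -0.9443
  prox(v) = soft_thresh(-0.9443, 0.0592) = -0.8852
f(x_3) = 6*(-0.8852)^2 + 12*(-0.8852) + 1.45*|-0.8852| = -4.6374


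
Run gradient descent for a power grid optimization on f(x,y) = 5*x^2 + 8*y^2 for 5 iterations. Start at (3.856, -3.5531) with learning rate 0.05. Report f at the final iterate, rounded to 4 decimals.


Gradient descent on f(x,y) = 5*x^2 + 8*y^2.
Starting point: (3.856, -3.5531), alpha = 0.05
Step 1: grad_x = 2*5*3.856 = 38.56, grad_y = 2*8*-3.5531 = -56.8496
  x_1 = 3.856 - 0.05*38.56 = 1.928
  y_1 = -3.5531 - 0.05*-56.8496 = -0.7106
Step 2: grad_x = 2*5*1.928 = 19.28, grad_y = 2*8*-0.7106 = -11.3699
  x_2 = 1.928 - 0.05*19.28 = 0.964
  y_2 = -0.7106 - 0.05*-11.3699 = -0.1421
Step 3: grad_x = 2*5*0.964 = 9.64, grad_y = 2*8*-0.1421 = -2.274
  x_3 = 0.964 - 0.05*9.64 = 0.482
  y_3 = -0.1421 - 0.05*-2.274 = -0.0284
Step 4: grad_x = 2*5*0.482 = 4.82, grad_y = 2*8*-0.0284 = -0.4548
  x_4 = 0.482 - 0.05*4.82 = 0.241
  y_4 = -0.0284 - 0.05*-0.4548 = -0.0057
Step 5: grad_x = 2*5*0.241 = 2.41, grad_y = 2*8*-0.0057 = -0.091
  x_5 = 0.241 - 0.05*2.41 = 0.1205
  y_5 = -0.0057 - 0.05*-0.091 = -0.0011
f(0.1205, -0.0011) = 5*0.1205^2 + 8*(-0.0011)^2 = 0.0726


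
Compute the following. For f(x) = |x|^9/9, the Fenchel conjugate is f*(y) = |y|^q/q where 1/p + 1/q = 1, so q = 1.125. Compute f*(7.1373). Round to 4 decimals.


The conjugate exponent q satisfies 1/p + 1/q = 1.
p = 9, so q = 9/(9 - 1) = 1.125
|y|^q = 7.1373^1.125 = 9.1248
f*(7.1373) = 9.1248 / 1.125 = 8.111


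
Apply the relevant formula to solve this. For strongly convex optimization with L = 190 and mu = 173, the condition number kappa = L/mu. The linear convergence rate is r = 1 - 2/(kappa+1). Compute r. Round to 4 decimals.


Step 1: Compute the condition number.
kappa = L/mu = 190/173 = 1.0983
Step 2: Compute the convergence rate.
r = 1 - 2/(kappa + 1) = 1 - 2*mu/(L + mu) = (L - mu)/(L + mu) = 17/363 = 0.0468


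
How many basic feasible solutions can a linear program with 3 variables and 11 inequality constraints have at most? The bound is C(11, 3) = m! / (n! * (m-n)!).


Each vertex corresponds to some choice of n active constraints out of m, so the number of vertices is at most C(m, n) = m! / (n!(m-n)!).
m = 11, n = 3
Numerator: 11 * 10 * 9
Denominator: 3! = 6
C(11, 3) = 165


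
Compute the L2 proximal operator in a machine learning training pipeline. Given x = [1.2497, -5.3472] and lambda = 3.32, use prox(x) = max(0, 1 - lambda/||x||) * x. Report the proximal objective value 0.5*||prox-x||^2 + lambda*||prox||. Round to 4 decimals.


Step 1: Compute ||x||.
||x|| = 5.4913
Step 2: Compute scaling factor.
scale = max(0, 1 - 3.32/5.4913) = 0.3954
Step 3: prox(x) = [0.4941, -2.1143]
||prox(x)|| = 2.1713
Step 4: Proximal objective.
0.5*||prox-x||^2 = 5.5112
lambda*||prox|| = 7.2087
Total = 12.7199


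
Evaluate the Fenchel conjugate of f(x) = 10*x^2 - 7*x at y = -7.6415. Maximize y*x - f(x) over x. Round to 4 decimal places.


f*(y) = sup_x {y*x - a*x^2 - b*x} = sup_x {(y-b)*x - a*x^2}
FOC: (y - b) - 2a*x = 0 => x* = (y - b)/(2a)
x* = (-7.6415 + 7)/(2*10) = -0.0321
f*(-7.6415) = (y-b)^2/(4a) = (-7.6415 + 7)^2/(4*10)
= 0.4115/40 = 0.0103


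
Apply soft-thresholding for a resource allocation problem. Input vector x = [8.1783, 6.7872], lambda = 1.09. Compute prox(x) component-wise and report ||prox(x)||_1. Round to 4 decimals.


Soft-thresholding with lambda = 1.09:
prox(8.1783) = sign(8.1783)*max(|8.1783| - 1.09, 0) = 7.0883
prox(6.7872) = sign(6.7872)*max(|6.7872| - 1.09, 0) = 5.6972
prox(x) = [7.0883, 5.6972]
||prox(x)||_1 = 7.0883 + 5.6972 = 12.7855


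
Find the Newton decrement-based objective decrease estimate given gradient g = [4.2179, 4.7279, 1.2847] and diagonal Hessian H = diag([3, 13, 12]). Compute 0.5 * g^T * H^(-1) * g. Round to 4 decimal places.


Step 1: H is diagonal, so H^(-1) * g = [1.406, 0.3637, 0.1071].
Step 2: g^T H^(-1) g = sum_i g_i^2 / H_ii
  = (4.2179)^2/3 + (4.7279)^2/13 + (1.2847)^2/12
  = 5.9302 + 1.7195 + 0.1375 = 7.7872
Step 3: Objective decrease = 0.5 * g^T H^(-1) g = 3.8936


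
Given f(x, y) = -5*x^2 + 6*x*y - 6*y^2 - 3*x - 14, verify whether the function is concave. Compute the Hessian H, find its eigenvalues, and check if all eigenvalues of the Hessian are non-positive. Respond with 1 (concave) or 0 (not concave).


The Hessian of f(x,y) = -5*x^2 + 6*x*y - 6*y^2 - 3*x - 14 is:
H = [[-10, 6], [6, -12]]
Trace = -10 - 12 = -22
Determinant = -10*-12 - (6)^2 = 84
Discriminant = (-22)^2 - 4*84 = 148.0
Eigenvalues: lambda_1 = -17.0828, lambda_2 = -4.9172
The function is concave.

1


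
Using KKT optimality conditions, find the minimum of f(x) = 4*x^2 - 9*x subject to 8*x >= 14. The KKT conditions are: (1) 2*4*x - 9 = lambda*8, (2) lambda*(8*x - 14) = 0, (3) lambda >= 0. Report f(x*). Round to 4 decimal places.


Step 1: Try lambda = 0 (constraint inactive).
x_unc = 9/(2*4) = 1.125
Check: 8*1.125 = 9.0 < 14 -- violated!
Step 2: Constraint must be active: 8*x = 14
x* = 14/8 = 1.75
lambda = (2*4*1.75 - 9)/8 = 0.625
Step 3: Compute optimal value.
f(x*) = 4*1.75^2 - 9*1.75 = -3.5


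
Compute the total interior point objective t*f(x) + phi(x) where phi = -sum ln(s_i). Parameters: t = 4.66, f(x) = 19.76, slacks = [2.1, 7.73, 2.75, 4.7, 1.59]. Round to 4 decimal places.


Step 1: Compute log-barrier.
ln values: [0.7419, 2.0451, 1.0116, 1.5476, 0.4637]
phi = -(0.7419 + 2.0451 + 1.0116 + 1.5476 + 0.4637) = -5.8099
Step 2: Compute augmented objective.
t*f(x) = 4.66*19.76 = 92.0816
Total = 92.0816 - 5.8099 = 86.2717


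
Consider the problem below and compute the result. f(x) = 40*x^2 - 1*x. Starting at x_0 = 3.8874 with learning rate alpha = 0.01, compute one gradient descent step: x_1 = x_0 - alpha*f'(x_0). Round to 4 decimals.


We compute the gradient at x_0 and apply the update.
f'(x) = 80*x - 1
f'(3.8874) = 80*3.8874 - 1 = 309.992
x_1 = 3.8874 - 0.01*309.992 = 0.7875


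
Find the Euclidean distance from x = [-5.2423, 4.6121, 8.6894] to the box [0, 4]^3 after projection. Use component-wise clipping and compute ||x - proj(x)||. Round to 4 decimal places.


Project each component onto [0, 4].
clip(-5.2423) = 0.0, clip(4.6121) = 4.0, clip(8.6894) = 4.0
Projection = [0.0, 4.0, 4.0]
Squared diffs: [27.4817, 0.3747, 21.9905]
Distance = sqrt(49.8469) = 7.0602


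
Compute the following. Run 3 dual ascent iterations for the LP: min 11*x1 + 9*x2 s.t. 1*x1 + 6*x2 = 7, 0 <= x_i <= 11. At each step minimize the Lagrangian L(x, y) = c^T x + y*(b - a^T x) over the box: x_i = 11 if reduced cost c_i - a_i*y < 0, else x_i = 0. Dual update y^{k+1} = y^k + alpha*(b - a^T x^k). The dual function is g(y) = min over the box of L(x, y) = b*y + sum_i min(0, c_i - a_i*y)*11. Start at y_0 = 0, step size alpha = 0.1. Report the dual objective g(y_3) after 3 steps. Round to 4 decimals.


Dual ascent for LP: min 11*x1 + 9*x2, 1*x1 + 6*x2 = 7, 0 <= x_i <= 11
Step 1: y^k = 0.0, reduced costs: (11.0, 9.0)
  x^k = (0.0, 0.0), subgradient = b - a^T x = 7.0
  y^{k+1} = 0.0 + 0.1*7.0 = 0.7
Step 2: y^k = 0.7, reduced costs: (10.3, 4.8)
  x^k = (0.0, 0.0), subgradient = b - a^T x = 7.0
  y^{k+1} = 0.7 + 0.1*7.0 = 1.4
Step 3: y^k = 1.4, reduced costs: (9.6, 0.6)
  x^k = (0.0, 0.0), subgradient = b - a^T x = 7.0
  y^{k+1} = 1.4 + 0.1*7.0 = 2.1
Dual objective at y_3 = 2.1: reduced costs (8.9, -3.6), box minimizer x = (0.0, 11.0)
g(y_3) = b*y + (c1 - a1*y)*x1 + (c2 - a2*y)*x2 = 7*2.1 + 8.9*0.0 + (-3.6)*11.0 = 14.7 + 0.0 - 39.6 = -24.9


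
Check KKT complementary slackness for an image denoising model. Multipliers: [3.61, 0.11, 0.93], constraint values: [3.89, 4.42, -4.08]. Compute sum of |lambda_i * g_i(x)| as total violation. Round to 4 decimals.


KKT complementary slackness check:
lambda_1 * g_1 = 3.61 * 3.89 = 14.0429
lambda_2 * g_2 = 0.11 * 4.42 = 0.4862
lambda_3 * g_3 = 0.93 * -4.08 = -3.7944
Total violation = 14.0429 + 0.4862 + 3.7944 = 18.3235


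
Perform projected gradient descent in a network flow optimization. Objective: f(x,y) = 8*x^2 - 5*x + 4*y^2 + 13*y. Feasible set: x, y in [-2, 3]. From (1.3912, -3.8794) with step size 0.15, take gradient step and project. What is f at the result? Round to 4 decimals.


Step 1: Compute gradient at (1.3912, -3.8794).
grad_x = 2*8*1.3912 - 5 = 17.2592
grad_y = 2*4*-3.8794 + 13 = -18.0352
Step 2: Gradient step.
x_raw = 1.3912 - 0.15*17.2592 = -1.1977
y_raw = -3.8794 - 0.15*-18.0352 = -1.1741
Step 3: Project onto [-2, 3].
x_proj = clip(-1.1977) = -1.1977
y_proj = clip(-1.1741) = -1.1741
Step 4: Evaluate f.
f(-1.1977, -1.1741) = 7.7146
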